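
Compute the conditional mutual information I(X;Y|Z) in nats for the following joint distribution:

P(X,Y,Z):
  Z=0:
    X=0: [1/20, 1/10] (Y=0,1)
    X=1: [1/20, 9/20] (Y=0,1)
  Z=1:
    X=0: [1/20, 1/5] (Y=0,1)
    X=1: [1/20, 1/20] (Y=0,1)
0.0360 nats

Conditional mutual information: I(X;Y|Z) = H(X|Z) + H(Y|Z) - H(X,Y|Z)

H(Z) = 0.6474
H(X,Z) = 1.2080 → H(X|Z) = 0.5605
H(Y,Z) = 1.1359 → H(Y|Z) = 0.4885
H(X,Y,Z) = 1.6604 → H(X,Y|Z) = 1.0130

I(X;Y|Z) = 0.5605 + 0.4885 - 1.0130 = 0.0360 nats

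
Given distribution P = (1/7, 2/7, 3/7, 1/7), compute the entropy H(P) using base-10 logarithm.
0.5546 dits

Shannon entropy is H(X) = -Σ p(x) log p(x).

For P = (1/7, 2/7, 3/7, 1/7):
H = -1/7 × log_10(1/7) -2/7 × log_10(2/7) -3/7 × log_10(3/7) -1/7 × log_10(1/7)
H = 0.5546 dits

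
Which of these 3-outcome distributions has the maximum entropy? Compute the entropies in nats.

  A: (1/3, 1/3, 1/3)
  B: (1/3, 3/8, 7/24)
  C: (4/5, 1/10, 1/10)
A

For a discrete distribution over n outcomes, entropy is maximized by the uniform distribution.

Computing entropies:
H(A) = 1.0986 nats
H(B) = 1.0934 nats
H(C) = 0.6390 nats

The uniform distribution (where all probabilities equal 1/3) achieves the maximum entropy of log_e(3) = 1.0986 nats.

Distribution A has the highest entropy.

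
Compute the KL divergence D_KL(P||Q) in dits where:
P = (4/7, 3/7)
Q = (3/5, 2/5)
0.0007 dits

KL divergence: D_KL(P||Q) = Σ p(x) log(p(x)/q(x))

Computing term by term:
  x=0: 4/7 × log_10[(4/7)/(3/5)] = 4/7 × -0.0212 = -0.0121
  x=1: 3/7 × log_10[(3/7)/(2/5)] = 3/7 × 0.0300 = 0.0128

D_KL(P||Q) = 0.0007 dits

Note: KL divergence is always non-negative and equals 0 iff P = Q.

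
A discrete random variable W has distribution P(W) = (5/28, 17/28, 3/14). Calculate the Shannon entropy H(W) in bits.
1.3571 bits

Shannon entropy is H(X) = -Σ p(x) log p(x).

For P = (5/28, 17/28, 3/14):
H = -5/28 × log_2(5/28) -17/28 × log_2(17/28) -3/14 × log_2(3/14)
H = 1.3571 bits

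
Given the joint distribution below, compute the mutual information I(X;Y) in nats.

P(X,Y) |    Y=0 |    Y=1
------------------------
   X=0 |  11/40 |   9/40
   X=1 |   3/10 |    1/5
0.0013 nats

Mutual information: I(X;Y) = H(X) + H(Y) - H(X,Y)

Marginals:
P(X) = (1/2, 1/2), H(X) = 0.6931 nats
P(Y) = (23/40, 17/40), H(Y) = 0.6819 nats

Joint entropy: H(X,Y) = 1.3737 nats

I(X;Y) = 0.6931 + 0.6819 - 1.3737 = 0.0013 nats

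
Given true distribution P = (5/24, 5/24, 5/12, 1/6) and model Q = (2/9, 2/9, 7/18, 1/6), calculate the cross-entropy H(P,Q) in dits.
0.5728 dits

Cross-entropy: H(P,Q) = -Σ p(x) log q(x)

Alternatively: H(P,Q) = H(P) + D_KL(P||Q)
H(P) = 0.5720 dits
D_KL(P||Q) = 0.0008 dits

H(P,Q) = 0.5720 + 0.0008 = 0.5728 dits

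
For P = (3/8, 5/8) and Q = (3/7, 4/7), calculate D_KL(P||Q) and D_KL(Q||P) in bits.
D_KL(P||Q) = 0.0086, D_KL(Q||P) = 0.0087

KL divergence is not symmetric: D_KL(P||Q) ≠ D_KL(Q||P) in general.

D_KL(P||Q) = 0.0086 bits
D_KL(Q||P) = 0.0087 bits

No, they are not equal!

This asymmetry is why KL divergence is not a true distance metric.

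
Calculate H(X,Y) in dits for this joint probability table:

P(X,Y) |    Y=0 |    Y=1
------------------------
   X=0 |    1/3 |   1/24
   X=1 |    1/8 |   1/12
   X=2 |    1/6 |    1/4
0.6996 dits

Joint entropy is H(X,Y) = -Σ_{x,y} p(x,y) log p(x,y).

Summing over all non-zero entries:
H(X,Y) = -[1/3·log_10(1/3) + 1/24·log_10(1/24) + 1/8·log_10(1/8) + 1/12·log_10(1/12) + 1/6·log_10(1/6) + 1/4·log_10(1/4)]
H(X,Y) = 0.6996 dits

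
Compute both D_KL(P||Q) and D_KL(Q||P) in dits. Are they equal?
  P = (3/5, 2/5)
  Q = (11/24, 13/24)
D_KL(P||Q) = 0.0175, D_KL(Q||P) = 0.0177

KL divergence is not symmetric: D_KL(P||Q) ≠ D_KL(Q||P) in general.

D_KL(P||Q) = 0.0175 dits
D_KL(Q||P) = 0.0177 dits

No, they are not equal!

This asymmetry is why KL divergence is not a true distance metric.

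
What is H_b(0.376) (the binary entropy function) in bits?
0.9552 bits

The binary entropy function is:
H(p) = -p log(p) - (1-p) log(1-p)

H(0.376) = -0.376 × log_2(0.376) - 0.624 × log_2(0.624)
H(0.376) = 0.9552 bits

Note: Binary entropy is maximized at p=0.5 (H=1 bit) and minimized at p=0 or p=1 (H=0).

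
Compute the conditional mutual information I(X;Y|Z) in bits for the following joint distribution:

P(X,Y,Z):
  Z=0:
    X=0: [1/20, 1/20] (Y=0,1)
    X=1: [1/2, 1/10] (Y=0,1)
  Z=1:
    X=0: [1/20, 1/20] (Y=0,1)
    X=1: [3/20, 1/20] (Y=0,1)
0.0479 bits

Conditional mutual information: I(X;Y|Z) = H(X|Z) + H(Y|Z) - H(X,Y|Z)

H(Z) = 0.8813
H(X,Z) = 1.5710 → H(X|Z) = 0.6897
H(Y,Z) = 1.6815 → H(Y|Z) = 0.8002
H(X,Y,Z) = 2.3232 → H(X,Y|Z) = 1.4419

I(X;Y|Z) = 0.6897 + 0.8002 - 1.4419 = 0.0479 bits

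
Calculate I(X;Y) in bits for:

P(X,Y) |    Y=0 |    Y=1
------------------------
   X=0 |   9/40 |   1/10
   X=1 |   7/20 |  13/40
0.0200 bits

Mutual information: I(X;Y) = H(X) + H(Y) - H(X,Y)

Marginals:
P(X) = (13/40, 27/40), H(X) = 0.9097 bits
P(Y) = (23/40, 17/40), H(Y) = 0.9837 bits

Joint entropy: H(X,Y) = 1.8735 bits

I(X;Y) = 0.9097 + 0.9837 - 1.8735 = 0.0200 bits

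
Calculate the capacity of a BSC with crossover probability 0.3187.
0.0970 bits

For a binary symmetric channel (BSC) with error probability p:
Capacity C = 1 - H(p) bits per symbol

where H(p) = -p log₂(p) - (1-p) log₂(1-p) is the binary entropy function.

H(0.3187) = 0.9030 bits
C = 1 - 0.9030 = 0.0970 bits per symbol

This means we can reliably transmit up to 0.0970 bits of information per channel use.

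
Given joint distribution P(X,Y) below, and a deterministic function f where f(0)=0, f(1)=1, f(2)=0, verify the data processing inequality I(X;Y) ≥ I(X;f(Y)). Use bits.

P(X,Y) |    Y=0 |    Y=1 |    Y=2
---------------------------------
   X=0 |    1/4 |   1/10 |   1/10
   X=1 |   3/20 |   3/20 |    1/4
I(X;Y) = 0.0662, I(X;f(Y)) = 0.0024, inequality holds: 0.0662 ≥ 0.0024

Data Processing Inequality: For any Markov chain X → Y → Z, we have I(X;Y) ≥ I(X;Z).

Here Z = f(Y) is a deterministic function of Y, forming X → Y → Z.

Original I(X;Y) = 0.0662 bits

After applying f:
P(X,Z) where Z=f(Y):
- P(X,Z=0) = P(X,Y=0) + P(X,Y=2)
- P(X,Z=1) = P(X,Y=1)

I(X;Z) = I(X;f(Y)) = 0.0024 bits

Verification: 0.0662 ≥ 0.0024 ✓

Information cannot be created by processing; the function f can only lose information about X.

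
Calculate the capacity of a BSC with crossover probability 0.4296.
0.0143 bits

For a binary symmetric channel (BSC) with error probability p:
Capacity C = 1 - H(p) bits per symbol

where H(p) = -p log₂(p) - (1-p) log₂(1-p) is the binary entropy function.

H(0.4296) = 0.9857 bits
C = 1 - 0.9857 = 0.0143 bits per symbol

This means we can reliably transmit up to 0.0143 bits of information per channel use.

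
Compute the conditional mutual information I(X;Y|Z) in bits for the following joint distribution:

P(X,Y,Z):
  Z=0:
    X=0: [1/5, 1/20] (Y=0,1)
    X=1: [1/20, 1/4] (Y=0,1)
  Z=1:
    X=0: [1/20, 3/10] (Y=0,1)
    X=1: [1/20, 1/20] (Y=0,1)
0.2080 bits

Conditional mutual information: I(X;Y|Z) = H(X|Z) + H(Y|Z) - H(X,Y|Z)

H(Z) = 0.9928
H(X,Z) = 1.8834 → H(X|Z) = 0.8906
H(Y,Z) = 1.8834 → H(Y|Z) = 0.8906
H(X,Y,Z) = 2.5660 → H(X,Y|Z) = 1.5732

I(X;Y|Z) = 0.8906 + 0.8906 - 1.5732 = 0.2080 bits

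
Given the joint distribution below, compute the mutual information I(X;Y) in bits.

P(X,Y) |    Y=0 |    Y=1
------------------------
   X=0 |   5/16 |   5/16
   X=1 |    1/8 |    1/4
0.0193 bits

Mutual information: I(X;Y) = H(X) + H(Y) - H(X,Y)

Marginals:
P(X) = (5/8, 3/8), H(X) = 0.9544 bits
P(Y) = (7/16, 9/16), H(Y) = 0.9887 bits

Joint entropy: H(X,Y) = 1.9238 bits

I(X;Y) = 0.9544 + 0.9887 - 1.9238 = 0.0193 bits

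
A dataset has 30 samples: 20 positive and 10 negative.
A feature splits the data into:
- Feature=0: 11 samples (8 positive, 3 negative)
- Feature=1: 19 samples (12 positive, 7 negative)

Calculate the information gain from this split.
0.0070 bits

Information Gain = H(Y) - H(Y|Feature)

Before split:
P(positive) = 20/30 = 0.6667
H(Y) = 0.9183 bits

After split:
Feature=0: H = 0.8454 bits (weight = 11/30)
Feature=1: H = 0.9495 bits (weight = 19/30)
H(Y|Feature) = (11/30)×0.8454 + (19/30)×0.9495 = 0.9113 bits

Information Gain = 0.9183 - 0.9113 = 0.0070 bits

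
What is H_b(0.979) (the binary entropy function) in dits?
0.0443 dits

The binary entropy function is:
H(p) = -p log(p) - (1-p) log(1-p)

H(0.979) = -0.979 × log_10(0.979) - 0.021 × log_10(0.021)
H(0.979) = 0.0443 dits

Note: Binary entropy is maximized at p=0.5 (H=1 bit) and minimized at p=0 or p=1 (H=0).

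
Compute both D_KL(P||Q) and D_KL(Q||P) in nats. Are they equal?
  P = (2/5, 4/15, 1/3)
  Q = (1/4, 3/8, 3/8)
D_KL(P||Q) = 0.0578, D_KL(Q||P) = 0.0545

KL divergence is not symmetric: D_KL(P||Q) ≠ D_KL(Q||P) in general.

D_KL(P||Q) = 0.0578 nats
D_KL(Q||P) = 0.0545 nats

No, they are not equal!

This asymmetry is why KL divergence is not a true distance metric.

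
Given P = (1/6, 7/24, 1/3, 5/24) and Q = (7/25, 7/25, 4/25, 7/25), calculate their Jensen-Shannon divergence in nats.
0.0255 nats

Jensen-Shannon divergence is:
JSD(P||Q) = 0.5 × D_KL(P||M) + 0.5 × D_KL(Q||M)
where M = 0.5 × (P + Q) is the mixture distribution.

M = 0.5 × (1/6, 7/24, 1/3, 5/24) + 0.5 × (7/25, 7/25, 4/25, 7/25) = (0.223333, 0.285833, 0.246667, 0.244167)

D_KL(P||M) = 0.0244 nats
D_KL(Q||M) = 0.0266 nats

JSD(P||Q) = 0.5 × 0.0244 + 0.5 × 0.0266 = 0.0255 nats

Unlike KL divergence, JSD is symmetric and bounded: 0 ≤ JSD ≤ log(2).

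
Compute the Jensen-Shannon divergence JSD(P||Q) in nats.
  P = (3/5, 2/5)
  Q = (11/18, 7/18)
0.0001 nats

Jensen-Shannon divergence is:
JSD(P||Q) = 0.5 × D_KL(P||M) + 0.5 × D_KL(Q||M)
where M = 0.5 × (P + Q) is the mixture distribution.

M = 0.5 × (3/5, 2/5) + 0.5 × (11/18, 7/18) = (0.605556, 0.394444)

D_KL(P||M) = 0.0001 nats
D_KL(Q||M) = 0.0001 nats

JSD(P||Q) = 0.5 × 0.0001 + 0.5 × 0.0001 = 0.0001 nats

Unlike KL divergence, JSD is symmetric and bounded: 0 ≤ JSD ≤ log(2).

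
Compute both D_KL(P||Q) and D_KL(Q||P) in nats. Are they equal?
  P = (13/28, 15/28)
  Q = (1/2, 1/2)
D_KL(P||Q) = 0.0026, D_KL(Q||P) = 0.0026

KL divergence is not symmetric: D_KL(P||Q) ≠ D_KL(Q||P) in general.

D_KL(P||Q) = 0.0026 nats
D_KL(Q||P) = 0.0026 nats

In this case they happen to be equal (to 4 decimal places).

This asymmetry is why KL divergence is not a true distance metric.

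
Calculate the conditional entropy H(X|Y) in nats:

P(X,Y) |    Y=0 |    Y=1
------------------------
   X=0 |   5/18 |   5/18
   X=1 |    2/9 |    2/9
0.6870 nats

Using the chain rule: H(X|Y) = H(X,Y) - H(Y)

First, compute H(X,Y) = 1.3801 nats

Marginal P(Y) = (1/2, 1/2)
H(Y) = 0.6931 nats

H(X|Y) = H(X,Y) - H(Y) = 1.3801 - 0.6931 = 0.6870 nats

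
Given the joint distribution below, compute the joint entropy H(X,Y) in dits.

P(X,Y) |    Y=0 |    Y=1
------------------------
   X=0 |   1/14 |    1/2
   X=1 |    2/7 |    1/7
0.5086 dits

Joint entropy is H(X,Y) = -Σ_{x,y} p(x,y) log p(x,y).

Summing over all non-zero entries:
H(X,Y) = -[1/14·log_10(1/14) + 1/2·log_10(1/2) + 2/7·log_10(2/7) + 1/7·log_10(1/7)]
H(X,Y) = 0.5086 dits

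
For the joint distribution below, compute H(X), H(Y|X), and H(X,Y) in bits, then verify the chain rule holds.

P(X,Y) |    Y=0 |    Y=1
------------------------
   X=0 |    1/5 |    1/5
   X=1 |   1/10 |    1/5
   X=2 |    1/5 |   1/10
H(X,Y) = 2.5219, H(X) = 1.5710, H(Y|X) = 0.9510 (all in bits)

Chain rule: H(X,Y) = H(X) + H(Y|X)

Left side — joint entropy directly:
H(X,Y) = -Σ p(x,y) log p(x,y) = 2.5219 bits

Right side — compute H(Y|X) from the conditional distributions:
P(X) = (2/5, 3/10, 3/10), so H(X) = 1.5710 bits
H(Y|X) = Σ_x P(X=x) · H(Y|X=x):
  P(Y|X=0) = (1/2, 1/2), H(Y|X=0) = 1.0000, weight P(X=0) = 2/5
  P(Y|X=1) = (1/3, 2/3), H(Y|X=1) = 0.9183, weight P(X=1) = 3/10
  P(Y|X=2) = (2/3, 1/3), H(Y|X=2) = 0.9183, weight P(X=2) = 3/10
H(Y|X) = 0.9510 bits

H(X) + H(Y|X) = 1.5710 + 0.9510 = 2.5219 bits

Both sides equal 2.5219 bits. ✓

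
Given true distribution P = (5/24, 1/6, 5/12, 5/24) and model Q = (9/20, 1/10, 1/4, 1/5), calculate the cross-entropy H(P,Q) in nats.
1.4630 nats

Cross-entropy: H(P,Q) = -Σ p(x) log q(x)

Alternatively: H(P,Q) = H(P) + D_KL(P||Q)
H(P) = 1.3170 nats
D_KL(P||Q) = 0.1460 nats

H(P,Q) = 1.3170 + 0.1460 = 1.4630 nats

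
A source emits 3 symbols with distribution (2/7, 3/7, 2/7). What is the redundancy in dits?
0.0085 dits

Redundancy measures how far a source is from maximum entropy:
R = H_max - H(X)

Maximum entropy for 3 symbols: H_max = log_10(3) = 0.4771 dits
Actual entropy: H(X) = 0.4686 dits
Redundancy: R = 0.4771 - 0.4686 = 0.0085 dits

This redundancy represents potential for compression: the source could be compressed by 0.0085 dits per symbol.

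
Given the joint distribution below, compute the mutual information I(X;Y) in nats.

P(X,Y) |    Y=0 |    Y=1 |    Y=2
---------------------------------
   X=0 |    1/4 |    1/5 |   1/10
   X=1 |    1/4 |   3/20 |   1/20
0.0071 nats

Mutual information: I(X;Y) = H(X) + H(Y) - H(X,Y)

Marginals:
P(X) = (11/20, 9/20), H(X) = 0.6881 nats
P(Y) = (1/2, 7/20, 3/20), H(Y) = 0.9986 nats

Joint entropy: H(X,Y) = 1.6796 nats

I(X;Y) = 0.6881 + 0.9986 - 1.6796 = 0.0071 nats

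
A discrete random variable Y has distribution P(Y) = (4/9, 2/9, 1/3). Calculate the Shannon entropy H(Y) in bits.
1.5305 bits

Shannon entropy is H(X) = -Σ p(x) log p(x).

For P = (4/9, 2/9, 1/3):
H = -4/9 × log_2(4/9) -2/9 × log_2(2/9) -1/3 × log_2(1/3)
H = 1.5305 bits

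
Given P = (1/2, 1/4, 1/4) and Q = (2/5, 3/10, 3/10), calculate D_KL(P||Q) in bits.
0.0294 bits

KL divergence: D_KL(P||Q) = Σ p(x) log(p(x)/q(x))

Computing term by term:
  x=0: 1/2 × log_2[(1/2)/(2/5)] = 1/2 × 0.3219 = 0.1610
  x=1: 1/4 × log_2[(1/4)/(3/10)] = 1/4 × -0.2630 = -0.0658
  x=2: 1/4 × log_2[(1/4)/(3/10)] = 1/4 × -0.2630 = -0.0658

D_KL(P||Q) = 0.0294 bits

Note: KL divergence is always non-negative and equals 0 iff P = Q.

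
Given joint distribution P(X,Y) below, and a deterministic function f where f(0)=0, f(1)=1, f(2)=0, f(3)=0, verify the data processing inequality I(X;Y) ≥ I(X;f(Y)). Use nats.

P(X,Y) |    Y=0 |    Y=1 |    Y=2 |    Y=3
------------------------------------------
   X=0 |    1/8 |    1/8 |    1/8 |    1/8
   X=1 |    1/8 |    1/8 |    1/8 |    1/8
I(X;Y) = 0.0000, I(X;f(Y)) = 0.0000, inequality holds: 0.0000 ≥ 0.0000

Data Processing Inequality: For any Markov chain X → Y → Z, we have I(X;Y) ≥ I(X;Z).

Here Z = f(Y) is a deterministic function of Y, forming X → Y → Z.

Original I(X;Y) = 0.0000 nats

After applying f:
P(X,Z) where Z=f(Y):
- P(X,Z=0) = P(X,Y=0) + P(X,Y=2) + P(X,Y=3)
- P(X,Z=1) = P(X,Y=1)

I(X;Z) = I(X;f(Y)) = 0.0000 nats

Verification: 0.0000 ≥ 0.0000 ✓

Information cannot be created by processing; the function f can only lose information about X.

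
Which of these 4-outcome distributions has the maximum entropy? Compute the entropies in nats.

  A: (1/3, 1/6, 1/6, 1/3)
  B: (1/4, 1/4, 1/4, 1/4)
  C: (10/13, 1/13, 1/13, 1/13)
B

For a discrete distribution over n outcomes, entropy is maximized by the uniform distribution.

Computing entropies:
H(A) = 1.3297 nats
H(B) = 1.3863 nats
H(C) = 0.7937 nats

The uniform distribution (where all probabilities equal 1/4) achieves the maximum entropy of log_e(4) = 1.3863 nats.

Distribution B has the highest entropy.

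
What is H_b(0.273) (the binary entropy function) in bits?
0.8457 bits

The binary entropy function is:
H(p) = -p log(p) - (1-p) log(1-p)

H(0.273) = -0.273 × log_2(0.273) - 0.727 × log_2(0.727)
H(0.273) = 0.8457 bits

Note: Binary entropy is maximized at p=0.5 (H=1 bit) and minimized at p=0 or p=1 (H=0).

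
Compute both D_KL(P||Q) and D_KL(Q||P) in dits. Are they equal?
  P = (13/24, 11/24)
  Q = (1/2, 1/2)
D_KL(P||Q) = 0.0015, D_KL(Q||P) = 0.0015

KL divergence is not symmetric: D_KL(P||Q) ≠ D_KL(Q||P) in general.

D_KL(P||Q) = 0.0015 dits
D_KL(Q||P) = 0.0015 dits

In this case they happen to be equal (to 4 decimal places).

This asymmetry is why KL divergence is not a true distance metric.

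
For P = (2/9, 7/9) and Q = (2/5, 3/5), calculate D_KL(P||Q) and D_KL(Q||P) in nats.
D_KL(P||Q) = 0.0712, D_KL(Q||P) = 0.0794

KL divergence is not symmetric: D_KL(P||Q) ≠ D_KL(Q||P) in general.

D_KL(P||Q) = 0.0712 nats
D_KL(Q||P) = 0.0794 nats

No, they are not equal!

This asymmetry is why KL divergence is not a true distance metric.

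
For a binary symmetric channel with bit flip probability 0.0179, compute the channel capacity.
0.8705 bits

For a binary symmetric channel (BSC) with error probability p:
Capacity C = 1 - H(p) bits per symbol

where H(p) = -p log₂(p) - (1-p) log₂(1-p) is the binary entropy function.

H(0.0179) = 0.1295 bits
C = 1 - 0.1295 = 0.8705 bits per symbol

This means we can reliably transmit up to 0.8705 bits of information per channel use.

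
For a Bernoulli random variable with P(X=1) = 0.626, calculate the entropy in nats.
0.6611 nats

The binary entropy function is:
H(p) = -p log(p) - (1-p) log(1-p)

H(0.626) = -0.626 × log_e(0.626) - 0.374 × log_e(0.374)
H(0.626) = 0.6611 nats

Note: Binary entropy is maximized at p=0.5 (H=1 bit) and minimized at p=0 or p=1 (H=0).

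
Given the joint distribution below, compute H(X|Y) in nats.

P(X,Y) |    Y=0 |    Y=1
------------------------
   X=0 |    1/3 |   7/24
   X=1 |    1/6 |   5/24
0.6579 nats

Using the chain rule: H(X|Y) = H(X,Y) - H(Y)

First, compute H(X,Y) = 1.3510 nats

Marginal P(Y) = (1/2, 1/2)
H(Y) = 0.6931 nats

H(X|Y) = H(X,Y) - H(Y) = 1.3510 - 0.6931 = 0.6579 nats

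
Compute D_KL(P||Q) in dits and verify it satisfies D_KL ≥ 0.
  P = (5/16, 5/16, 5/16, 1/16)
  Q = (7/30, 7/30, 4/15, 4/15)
0.0614 dits

KL divergence satisfies the Gibbs inequality: D_KL(P||Q) ≥ 0 for all distributions P, Q.

D_KL(P||Q) = Σ p(x) log(p(x)/q(x))
Term by term:
  x=0: 5/16 × log_10[(5/16)/(7/30)] = 0.0396
  x=1: 5/16 × log_10[(5/16)/(7/30)] = 0.0396
  x=2: 5/16 × log_10[(5/16)/(4/15)] = 0.0215
  x=3: 1/16 × log_10[(1/16)/(4/15)] = -0.0394
D_KL(P||Q) = 0.0614 dits

D_KL(P||Q) = 0.0614 ≥ 0 ✓

This non-negativity is a fundamental property: relative entropy cannot be negative because it measures how different Q is from P.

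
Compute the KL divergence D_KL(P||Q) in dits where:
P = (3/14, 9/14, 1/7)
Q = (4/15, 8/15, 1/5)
0.0109 dits

KL divergence: D_KL(P||Q) = Σ p(x) log(p(x)/q(x))

Computing term by term:
  x=0: 3/14 × log_10[(3/14)/(4/15)] = 3/14 × -0.0950 = -0.0204
  x=1: 9/14 × log_10[(9/14)/(8/15)] = 9/14 × 0.0811 = 0.0521
  x=2: 1/7 × log_10[(1/7)/(1/5)] = 1/7 × -0.1461 = -0.0209

D_KL(P||Q) = 0.0109 dits

Note: KL divergence is always non-negative and equals 0 iff P = Q.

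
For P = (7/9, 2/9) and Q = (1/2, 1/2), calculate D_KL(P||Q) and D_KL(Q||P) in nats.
D_KL(P||Q) = 0.1634, D_KL(Q||P) = 0.1845

KL divergence is not symmetric: D_KL(P||Q) ≠ D_KL(Q||P) in general.

D_KL(P||Q) = 0.1634 nats
D_KL(Q||P) = 0.1845 nats

No, they are not equal!

This asymmetry is why KL divergence is not a true distance metric.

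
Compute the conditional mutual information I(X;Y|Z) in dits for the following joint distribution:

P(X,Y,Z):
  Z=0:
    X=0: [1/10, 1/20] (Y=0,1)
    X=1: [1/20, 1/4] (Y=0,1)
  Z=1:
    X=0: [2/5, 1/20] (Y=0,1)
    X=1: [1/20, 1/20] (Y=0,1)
0.0392 dits

Conditional mutual information: I(X;Y|Z) = H(X|Z) + H(Y|Z) - H(X,Y|Z)

H(Z) = 0.2989
H(X,Z) = 0.5365 → H(X|Z) = 0.2376
H(Y,Z) = 0.5365 → H(Y|Z) = 0.2376
H(X,Y,Z) = 0.7349 → H(X,Y|Z) = 0.4361

I(X;Y|Z) = 0.2376 + 0.2376 - 0.4361 = 0.0392 dits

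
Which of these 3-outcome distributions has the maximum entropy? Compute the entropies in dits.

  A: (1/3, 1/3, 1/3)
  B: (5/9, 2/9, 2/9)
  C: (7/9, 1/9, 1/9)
A

For a discrete distribution over n outcomes, entropy is maximized by the uniform distribution.

Computing entropies:
H(A) = 0.4771 dits
H(B) = 0.4321 dits
H(C) = 0.2969 dits

The uniform distribution (where all probabilities equal 1/3) achieves the maximum entropy of log_10(3) = 0.4771 dits.

Distribution A has the highest entropy.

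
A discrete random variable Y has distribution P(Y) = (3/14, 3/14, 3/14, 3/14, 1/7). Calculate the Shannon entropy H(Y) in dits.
0.6942 dits

Shannon entropy is H(X) = -Σ p(x) log p(x).

For P = (3/14, 3/14, 3/14, 3/14, 1/7):
H = -3/14 × log_10(3/14) -3/14 × log_10(3/14) -3/14 × log_10(3/14) -3/14 × log_10(3/14) -1/7 × log_10(1/7)
H = 0.6942 dits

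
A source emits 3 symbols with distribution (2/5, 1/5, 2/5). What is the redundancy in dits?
0.0190 dits

Redundancy measures how far a source is from maximum entropy:
R = H_max - H(X)

Maximum entropy for 3 symbols: H_max = log_10(3) = 0.4771 dits
Actual entropy: H(X) = 0.4581 dits
Redundancy: R = 0.4771 - 0.4581 = 0.0190 dits

This redundancy represents potential for compression: the source could be compressed by 0.0190 dits per symbol.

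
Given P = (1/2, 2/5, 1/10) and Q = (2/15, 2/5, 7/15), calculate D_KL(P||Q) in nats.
0.5068 nats

KL divergence: D_KL(P||Q) = Σ p(x) log(p(x)/q(x))

Computing term by term:
  x=0: 1/2 × log_e[(1/2)/(2/15)] = 1/2 × 1.3218 = 0.6609
  x=1: 2/5 × log_e[(2/5)/(2/5)] = 2/5 × 0.0000 = 0.0000
  x=2: 1/10 × log_e[(1/10)/(7/15)] = 1/10 × -1.5404 = -0.1540

D_KL(P||Q) = 0.5068 nats

Note: KL divergence is always non-negative and equals 0 iff P = Q.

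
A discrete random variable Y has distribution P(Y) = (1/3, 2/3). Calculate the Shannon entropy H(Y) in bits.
0.9183 bits

Shannon entropy is H(X) = -Σ p(x) log p(x).

For P = (1/3, 2/3):
H = -1/3 × log_2(1/3) -2/3 × log_2(2/3)
H = 0.9183 bits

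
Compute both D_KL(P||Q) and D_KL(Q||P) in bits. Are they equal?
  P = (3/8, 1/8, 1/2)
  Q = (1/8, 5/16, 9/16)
D_KL(P||Q) = 0.3442, D_KL(Q||P) = 0.3106

KL divergence is not symmetric: D_KL(P||Q) ≠ D_KL(Q||P) in general.

D_KL(P||Q) = 0.3442 bits
D_KL(Q||P) = 0.3106 bits

No, they are not equal!

This asymmetry is why KL divergence is not a true distance metric.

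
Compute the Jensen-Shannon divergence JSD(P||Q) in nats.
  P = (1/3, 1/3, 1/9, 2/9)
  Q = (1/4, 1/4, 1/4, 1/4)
0.0201 nats

Jensen-Shannon divergence is:
JSD(P||Q) = 0.5 × D_KL(P||M) + 0.5 × D_KL(Q||M)
where M = 0.5 × (P + Q) is the mixture distribution.

M = 0.5 × (1/3, 1/3, 1/9, 2/9) + 0.5 × (1/4, 1/4, 1/4, 1/4) = (7/24, 7/24, 0.180556, 0.236111)

D_KL(P||M) = 0.0216 nats
D_KL(Q||M) = 0.0186 nats

JSD(P||Q) = 0.5 × 0.0216 + 0.5 × 0.0186 = 0.0201 nats

Unlike KL divergence, JSD is symmetric and bounded: 0 ≤ JSD ≤ log(2).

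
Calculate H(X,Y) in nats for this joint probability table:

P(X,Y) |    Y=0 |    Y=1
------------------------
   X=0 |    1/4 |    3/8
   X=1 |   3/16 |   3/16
1.3421 nats

Joint entropy is H(X,Y) = -Σ_{x,y} p(x,y) log p(x,y).

Summing over all non-zero entries:
H(X,Y) = -[1/4·log_e(1/4) + 3/8·log_e(3/8) + 3/16·log_e(3/16) + 3/16·log_e(3/16)]
H(X,Y) = 1.3421 nats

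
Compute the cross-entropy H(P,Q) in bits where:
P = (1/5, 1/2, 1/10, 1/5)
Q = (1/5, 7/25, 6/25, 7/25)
1.9558 bits

Cross-entropy: H(P,Q) = -Σ p(x) log q(x)

Alternatively: H(P,Q) = H(P) + D_KL(P||Q)
H(P) = 1.7610 bits
D_KL(P||Q) = 0.1949 bits

H(P,Q) = 1.7610 + 0.1949 = 1.9558 bits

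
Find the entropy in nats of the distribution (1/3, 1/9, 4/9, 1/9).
1.2149 nats

Shannon entropy is H(X) = -Σ p(x) log p(x).

For P = (1/3, 1/9, 4/9, 1/9):
H = -1/3 × log_e(1/3) -1/9 × log_e(1/9) -4/9 × log_e(4/9) -1/9 × log_e(1/9)
H = 1.2149 nats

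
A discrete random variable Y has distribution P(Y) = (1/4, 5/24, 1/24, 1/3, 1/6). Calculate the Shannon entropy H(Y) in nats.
1.4706 nats

Shannon entropy is H(X) = -Σ p(x) log p(x).

For P = (1/4, 5/24, 1/24, 1/3, 1/6):
H = -1/4 × log_e(1/4) -5/24 × log_e(5/24) -1/24 × log_e(1/24) -1/3 × log_e(1/3) -1/6 × log_e(1/6)
H = 1.4706 nats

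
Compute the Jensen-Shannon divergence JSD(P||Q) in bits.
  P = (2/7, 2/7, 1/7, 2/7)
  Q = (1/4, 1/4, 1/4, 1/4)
0.0133 bits

Jensen-Shannon divergence is:
JSD(P||Q) = 0.5 × D_KL(P||M) + 0.5 × D_KL(Q||M)
where M = 0.5 × (P + Q) is the mixture distribution.

M = 0.5 × (2/7, 2/7, 1/7, 2/7) + 0.5 × (1/4, 1/4, 1/4, 1/4) = (0.267857, 0.267857, 0.196429, 0.267857)

D_KL(P||M) = 0.0142 bits
D_KL(Q||M) = 0.0123 bits

JSD(P||Q) = 0.5 × 0.0142 + 0.5 × 0.0123 = 0.0133 bits

Unlike KL divergence, JSD is symmetric and bounded: 0 ≤ JSD ≤ log(2).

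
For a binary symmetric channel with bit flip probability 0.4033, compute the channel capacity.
0.0272 bits

For a binary symmetric channel (BSC) with error probability p:
Capacity C = 1 - H(p) bits per symbol

where H(p) = -p log₂(p) - (1-p) log₂(1-p) is the binary entropy function.

H(0.4033) = 0.9728 bits
C = 1 - 0.9728 = 0.0272 bits per symbol

This means we can reliably transmit up to 0.0272 bits of information per channel use.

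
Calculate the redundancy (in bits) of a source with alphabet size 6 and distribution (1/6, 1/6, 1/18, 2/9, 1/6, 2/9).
0.0964 bits

Redundancy measures how far a source is from maximum entropy:
R = H_max - H(X)

Maximum entropy for 6 symbols: H_max = log_2(6) = 2.5850 bits
Actual entropy: H(X) = 2.4886 bits
Redundancy: R = 2.5850 - 2.4886 = 0.0964 bits

This redundancy represents potential for compression: the source could be compressed by 0.0964 bits per symbol.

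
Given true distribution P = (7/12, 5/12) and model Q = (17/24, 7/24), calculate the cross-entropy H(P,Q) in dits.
0.3103 dits

Cross-entropy: H(P,Q) = -Σ p(x) log q(x)

Alternatively: H(P,Q) = H(P) + D_KL(P||Q)
H(P) = 0.2950 dits
D_KL(P||Q) = 0.0154 dits

H(P,Q) = 0.2950 + 0.0154 = 0.3103 dits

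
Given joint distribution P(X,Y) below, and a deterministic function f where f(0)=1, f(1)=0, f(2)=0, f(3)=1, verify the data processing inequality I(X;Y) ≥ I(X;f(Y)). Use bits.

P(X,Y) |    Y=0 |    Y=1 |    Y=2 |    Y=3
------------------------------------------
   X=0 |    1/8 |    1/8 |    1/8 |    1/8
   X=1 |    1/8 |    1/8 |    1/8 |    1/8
I(X;Y) = 0.0000, I(X;f(Y)) = 0.0000, inequality holds: 0.0000 ≥ 0.0000

Data Processing Inequality: For any Markov chain X → Y → Z, we have I(X;Y) ≥ I(X;Z).

Here Z = f(Y) is a deterministic function of Y, forming X → Y → Z.

Original I(X;Y) = 0.0000 bits

After applying f:
P(X,Z) where Z=f(Y):
- P(X,Z=0) = P(X,Y=1) + P(X,Y=2)
- P(X,Z=1) = P(X,Y=0) + P(X,Y=3)

I(X;Z) = I(X;f(Y)) = 0.0000 bits

Verification: 0.0000 ≥ 0.0000 ✓

Information cannot be created by processing; the function f can only lose information about X.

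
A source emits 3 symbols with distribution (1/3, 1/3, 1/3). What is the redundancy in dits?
0.0000 dits

Redundancy measures how far a source is from maximum entropy:
R = H_max - H(X)

Maximum entropy for 3 symbols: H_max = log_10(3) = 0.4771 dits
Actual entropy: H(X) = 0.4771 dits
Redundancy: R = 0.4771 - 0.4771 = 0.0000 dits

This redundancy represents potential for compression: the source could be compressed by 0.0000 dits per symbol.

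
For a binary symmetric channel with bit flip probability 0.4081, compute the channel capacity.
0.0245 bits

For a binary symmetric channel (BSC) with error probability p:
Capacity C = 1 - H(p) bits per symbol

where H(p) = -p log₂(p) - (1-p) log₂(1-p) is the binary entropy function.

H(0.4081) = 0.9755 bits
C = 1 - 0.9755 = 0.0245 bits per symbol

This means we can reliably transmit up to 0.0245 bits of information per channel use.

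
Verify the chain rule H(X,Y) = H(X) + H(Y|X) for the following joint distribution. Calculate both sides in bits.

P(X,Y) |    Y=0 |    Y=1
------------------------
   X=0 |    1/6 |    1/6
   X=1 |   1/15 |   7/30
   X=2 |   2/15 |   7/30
H(X,Y) = 2.4895, H(X) = 1.5801, H(Y|X) = 0.9093 (all in bits)

Chain rule: H(X,Y) = H(X) + H(Y|X)

Left side — joint entropy directly:
H(X,Y) = -Σ p(x,y) log p(x,y) = 2.4895 bits

Right side — compute H(Y|X) from the conditional distributions:
P(X) = (1/3, 3/10, 11/30), so H(X) = 1.5801 bits
H(Y|X) = Σ_x P(X=x) · H(Y|X=x):
  P(Y|X=0) = (1/2, 1/2), H(Y|X=0) = 1.0000, weight P(X=0) = 1/3
  P(Y|X=1) = (2/9, 7/9), H(Y|X=1) = 0.7642, weight P(X=1) = 3/10
  P(Y|X=2) = (4/11, 7/11), H(Y|X=2) = 0.9457, weight P(X=2) = 11/30
H(Y|X) = 0.9093 bits

H(X) + H(Y|X) = 1.5801 + 0.9093 = 2.4895 bits

Both sides equal 2.4895 bits. ✓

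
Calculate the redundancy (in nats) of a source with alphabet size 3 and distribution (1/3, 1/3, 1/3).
0.0000 nats

Redundancy measures how far a source is from maximum entropy:
R = H_max - H(X)

Maximum entropy for 3 symbols: H_max = log_e(3) = 1.0986 nats
Actual entropy: H(X) = 1.0986 nats
Redundancy: R = 1.0986 - 1.0986 = 0.0000 nats

This redundancy represents potential for compression: the source could be compressed by 0.0000 nats per symbol.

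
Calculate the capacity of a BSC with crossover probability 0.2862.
0.1362 bits

For a binary symmetric channel (BSC) with error probability p:
Capacity C = 1 - H(p) bits per symbol

where H(p) = -p log₂(p) - (1-p) log₂(1-p) is the binary entropy function.

H(0.2862) = 0.8638 bits
C = 1 - 0.8638 = 0.1362 bits per symbol

This means we can reliably transmit up to 0.1362 bits of information per channel use.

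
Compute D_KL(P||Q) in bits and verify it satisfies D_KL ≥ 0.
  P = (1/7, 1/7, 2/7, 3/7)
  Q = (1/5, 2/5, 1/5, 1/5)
0.3367 bits

KL divergence satisfies the Gibbs inequality: D_KL(P||Q) ≥ 0 for all distributions P, Q.

D_KL(P||Q) = Σ p(x) log(p(x)/q(x))
Term by term:
  x=0: 1/7 × log_2[(1/7)/(1/5)] = -0.0693
  x=1: 1/7 × log_2[(1/7)/(2/5)] = -0.2122
  x=2: 2/7 × log_2[(2/7)/(1/5)] = 0.1470
  x=3: 3/7 × log_2[(3/7)/(1/5)] = 0.4712
D_KL(P||Q) = 0.3367 bits

D_KL(P||Q) = 0.3367 ≥ 0 ✓

This non-negativity is a fundamental property: relative entropy cannot be negative because it measures how different Q is from P.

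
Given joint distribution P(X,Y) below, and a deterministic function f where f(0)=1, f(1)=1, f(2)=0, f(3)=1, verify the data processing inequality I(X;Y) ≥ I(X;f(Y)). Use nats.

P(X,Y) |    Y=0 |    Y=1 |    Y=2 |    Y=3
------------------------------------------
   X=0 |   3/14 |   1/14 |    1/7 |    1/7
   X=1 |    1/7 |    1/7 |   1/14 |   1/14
I(X;Y) = 0.0334, I(X;f(Y)) = 0.0051, inequality holds: 0.0334 ≥ 0.0051

Data Processing Inequality: For any Markov chain X → Y → Z, we have I(X;Y) ≥ I(X;Z).

Here Z = f(Y) is a deterministic function of Y, forming X → Y → Z.

Original I(X;Y) = 0.0334 nats

After applying f:
P(X,Z) where Z=f(Y):
- P(X,Z=0) = P(X,Y=2)
- P(X,Z=1) = P(X,Y=0) + P(X,Y=1) + P(X,Y=3)

I(X;Z) = I(X;f(Y)) = 0.0051 nats

Verification: 0.0334 ≥ 0.0051 ✓

Information cannot be created by processing; the function f can only lose information about X.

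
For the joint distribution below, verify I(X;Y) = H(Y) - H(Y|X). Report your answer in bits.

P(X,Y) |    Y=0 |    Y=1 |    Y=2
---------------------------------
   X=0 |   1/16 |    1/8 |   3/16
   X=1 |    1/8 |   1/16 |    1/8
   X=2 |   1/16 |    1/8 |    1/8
I(X;Y) = 0.0478 bits

Mutual information has multiple equivalent forms:
- I(X;Y) = H(X) - H(X|Y)
- I(X;Y) = H(Y) - H(Y|X)
- I(X;Y) = H(X) + H(Y) - H(X,Y)

Computing all quantities:
H(X) = 1.5794, H(Y) = 1.5462, H(X,Y) = 3.0778
H(X|Y) = 1.5316, H(Y|X) = 1.4984

Verification:
H(X) - H(X|Y) = 1.5794 - 1.5316 = 0.0478
H(Y) - H(Y|X) = 1.5462 - 1.4984 = 0.0478
H(X) + H(Y) - H(X,Y) = 1.5794 + 1.5462 - 3.0778 = 0.0478

All forms give I(X;Y) = 0.0478 bits. ✓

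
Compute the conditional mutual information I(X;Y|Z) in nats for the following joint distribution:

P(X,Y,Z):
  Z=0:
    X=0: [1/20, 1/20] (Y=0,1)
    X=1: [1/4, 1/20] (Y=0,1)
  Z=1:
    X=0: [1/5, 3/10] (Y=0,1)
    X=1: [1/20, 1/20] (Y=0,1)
0.0221 nats

Conditional mutual information: I(X;Y|Z) = H(X|Z) + H(Y|Z) - H(X,Y|Z)

H(Z) = 0.6730
H(X,Z) = 1.1683 → H(X|Z) = 0.4953
H(Y,Z) = 1.3055 → H(Y|Z) = 0.6325
H(X,Y,Z) = 1.7786 → H(X,Y|Z) = 1.1056

I(X;Y|Z) = 0.4953 + 0.6325 - 1.1056 = 0.0221 nats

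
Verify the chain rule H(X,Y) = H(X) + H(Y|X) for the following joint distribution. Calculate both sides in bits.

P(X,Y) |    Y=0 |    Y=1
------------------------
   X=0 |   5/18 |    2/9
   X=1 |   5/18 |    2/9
H(X,Y) = 1.9911, H(X) = 1.0000, H(Y|X) = 0.9911 (all in bits)

Chain rule: H(X,Y) = H(X) + H(Y|X)

Left side — joint entropy directly:
H(X,Y) = -Σ p(x,y) log p(x,y) = 1.9911 bits

Right side — compute H(Y|X) from the conditional distributions:
P(X) = (1/2, 1/2), so H(X) = 1.0000 bits
H(Y|X) = Σ_x P(X=x) · H(Y|X=x):
  P(Y|X=0) = (5/9, 4/9), H(Y|X=0) = 0.9911, weight P(X=0) = 1/2
  P(Y|X=1) = (5/9, 4/9), H(Y|X=1) = 0.9911, weight P(X=1) = 1/2
H(Y|X) = 0.9911 bits

H(X) + H(Y|X) = 1.0000 + 0.9911 = 1.9911 bits

Both sides equal 1.9911 bits. ✓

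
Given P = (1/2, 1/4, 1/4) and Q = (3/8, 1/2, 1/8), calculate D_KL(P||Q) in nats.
0.1438 nats

KL divergence: D_KL(P||Q) = Σ p(x) log(p(x)/q(x))

Computing term by term:
  x=0: 1/2 × log_e[(1/2)/(3/8)] = 1/2 × 0.2877 = 0.1438
  x=1: 1/4 × log_e[(1/4)/(1/2)] = 1/4 × -0.6931 = -0.1733
  x=2: 1/4 × log_e[(1/4)/(1/8)] = 1/4 × 0.6931 = 0.1733

D_KL(P||Q) = 0.1438 nats

Note: KL divergence is always non-negative and equals 0 iff P = Q.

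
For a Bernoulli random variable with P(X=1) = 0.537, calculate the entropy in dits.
0.2998 dits

The binary entropy function is:
H(p) = -p log(p) - (1-p) log(1-p)

H(0.537) = -0.537 × log_10(0.537) - 0.463 × log_10(0.463)
H(0.537) = 0.2998 dits

Note: Binary entropy is maximized at p=0.5 (H=1 bit) and minimized at p=0 or p=1 (H=0).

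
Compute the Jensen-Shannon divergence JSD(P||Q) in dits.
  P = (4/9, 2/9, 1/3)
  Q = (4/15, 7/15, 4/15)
0.0153 dits

Jensen-Shannon divergence is:
JSD(P||Q) = 0.5 × D_KL(P||M) + 0.5 × D_KL(Q||M)
where M = 0.5 × (P + Q) is the mixture distribution.

M = 0.5 × (4/9, 2/9, 1/3) + 0.5 × (4/15, 7/15, 4/15) = (0.355556, 0.344444, 3/10)

D_KL(P||M) = 0.0160 dits
D_KL(Q||M) = 0.0146 dits

JSD(P||Q) = 0.5 × 0.0160 + 0.5 × 0.0146 = 0.0153 dits

Unlike KL divergence, JSD is symmetric and bounded: 0 ≤ JSD ≤ log(2).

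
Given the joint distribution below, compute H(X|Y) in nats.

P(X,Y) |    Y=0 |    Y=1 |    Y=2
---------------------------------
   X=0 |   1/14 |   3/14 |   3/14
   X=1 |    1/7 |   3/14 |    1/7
0.6738 nats

Using the chain rule: H(X|Y) = H(X,Y) - H(Y)

First, compute H(X,Y) = 1.7348 nats

Marginal P(Y) = (3/14, 3/7, 5/14)
H(Y) = 1.0609 nats

H(X|Y) = H(X,Y) - H(Y) = 1.7348 - 1.0609 = 0.6738 nats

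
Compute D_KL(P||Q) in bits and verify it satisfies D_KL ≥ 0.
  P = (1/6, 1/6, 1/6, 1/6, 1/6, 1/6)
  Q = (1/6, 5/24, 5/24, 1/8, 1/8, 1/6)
0.0310 bits

KL divergence satisfies the Gibbs inequality: D_KL(P||Q) ≥ 0 for all distributions P, Q.

D_KL(P||Q) = Σ p(x) log(p(x)/q(x))
Term by term:
  x=0: 1/6 × log_2[(1/6)/(1/6)] = 0.0000
  x=1: 1/6 × log_2[(1/6)/(5/24)] = -0.0537
  x=2: 1/6 × log_2[(1/6)/(5/24)] = -0.0537
  x=3: 1/6 × log_2[(1/6)/(1/8)] = 0.0692
  x=4: 1/6 × log_2[(1/6)/(1/8)] = 0.0692
  x=5: 1/6 × log_2[(1/6)/(1/6)] = 0.0000
D_KL(P||Q) = 0.0310 bits

D_KL(P||Q) = 0.0310 ≥ 0 ✓

This non-negativity is a fundamental property: relative entropy cannot be negative because it measures how different Q is from P.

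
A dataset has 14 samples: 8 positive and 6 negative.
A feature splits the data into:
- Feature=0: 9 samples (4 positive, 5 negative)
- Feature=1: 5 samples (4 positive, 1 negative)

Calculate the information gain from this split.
0.0903 bits

Information Gain = H(Y) - H(Y|Feature)

Before split:
P(positive) = 8/14 = 0.5714
H(Y) = 0.9852 bits

After split:
Feature=0: H = 0.9911 bits (weight = 9/14)
Feature=1: H = 0.7219 bits (weight = 5/14)
H(Y|Feature) = (9/14)×0.9911 + (5/14)×0.7219 = 0.8950 bits

Information Gain = 0.9852 - 0.8950 = 0.0903 bits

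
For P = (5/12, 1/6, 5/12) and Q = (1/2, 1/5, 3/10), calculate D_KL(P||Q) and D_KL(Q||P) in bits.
D_KL(P||Q) = 0.0440, D_KL(Q||P) = 0.0419

KL divergence is not symmetric: D_KL(P||Q) ≠ D_KL(Q||P) in general.

D_KL(P||Q) = 0.0440 bits
D_KL(Q||P) = 0.0419 bits

No, they are not equal!

This asymmetry is why KL divergence is not a true distance metric.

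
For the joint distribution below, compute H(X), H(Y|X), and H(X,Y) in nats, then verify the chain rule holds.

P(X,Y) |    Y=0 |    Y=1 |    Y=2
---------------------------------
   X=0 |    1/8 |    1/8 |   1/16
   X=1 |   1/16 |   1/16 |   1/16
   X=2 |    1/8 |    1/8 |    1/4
H(X,Y) = 2.0794, H(X) = 1.0239, H(Y|X) = 1.0555 (all in nats)

Chain rule: H(X,Y) = H(X) + H(Y|X)

Left side — joint entropy directly:
H(X,Y) = -Σ p(x,y) log p(x,y) = 2.0794 nats

Right side — compute H(Y|X) from the conditional distributions:
P(X) = (5/16, 3/16, 1/2), so H(X) = 1.0239 nats
H(Y|X) = Σ_x P(X=x) · H(Y|X=x):
  P(Y|X=0) = (2/5, 2/5, 1/5), H(Y|X=0) = 1.0549, weight P(X=0) = 5/16
  P(Y|X=1) = (1/3, 1/3, 1/3), H(Y|X=1) = 1.0986, weight P(X=1) = 3/16
  P(Y|X=2) = (1/4, 1/4, 1/2), H(Y|X=2) = 1.0397, weight P(X=2) = 1/2
H(Y|X) = 1.0555 nats

H(X) + H(Y|X) = 1.0239 + 1.0555 = 2.0794 nats

Both sides equal 2.0794 nats. ✓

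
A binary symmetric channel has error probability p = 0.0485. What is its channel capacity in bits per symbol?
0.7200 bits

For a binary symmetric channel (BSC) with error probability p:
Capacity C = 1 - H(p) bits per symbol

where H(p) = -p log₂(p) - (1-p) log₂(1-p) is the binary entropy function.

H(0.0485) = 0.2800 bits
C = 1 - 0.2800 = 0.7200 bits per symbol

This means we can reliably transmit up to 0.7200 bits of information per channel use.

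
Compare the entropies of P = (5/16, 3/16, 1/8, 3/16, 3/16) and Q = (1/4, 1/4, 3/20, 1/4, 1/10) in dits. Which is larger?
P

Computing entropies in dits:
H(P) = 0.6797
H(Q) = 0.6751

Distribution P has higher entropy.

Intuition: The distribution closer to uniform (more spread out) has higher entropy.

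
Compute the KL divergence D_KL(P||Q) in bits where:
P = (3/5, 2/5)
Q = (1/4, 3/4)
0.3951 bits

KL divergence: D_KL(P||Q) = Σ p(x) log(p(x)/q(x))

Computing term by term:
  x=0: 3/5 × log_2[(3/5)/(1/4)] = 3/5 × 1.2630 = 0.7578
  x=1: 2/5 × log_2[(2/5)/(3/4)] = 2/5 × -0.9069 = -0.3628

D_KL(P||Q) = 0.3951 bits

Note: KL divergence is always non-negative and equals 0 iff P = Q.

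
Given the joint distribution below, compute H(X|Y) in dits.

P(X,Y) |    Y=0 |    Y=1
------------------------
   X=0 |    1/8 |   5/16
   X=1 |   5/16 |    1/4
0.2815 dits

Using the chain rule: H(X|Y) = H(X,Y) - H(Y)

First, compute H(X,Y) = 0.5791 dits

Marginal P(Y) = (7/16, 9/16)
H(Y) = 0.2976 dits

H(X|Y) = H(X,Y) - H(Y) = 0.5791 - 0.2976 = 0.2815 dits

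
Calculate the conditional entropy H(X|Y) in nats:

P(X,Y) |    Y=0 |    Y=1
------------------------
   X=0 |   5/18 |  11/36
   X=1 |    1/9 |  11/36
0.6563 nats

Using the chain rule: H(X|Y) = H(X,Y) - H(Y)

First, compute H(X,Y) = 1.3245 nats

Marginal P(Y) = (7/18, 11/18)
H(Y) = 0.6682 nats

H(X|Y) = H(X,Y) - H(Y) = 1.3245 - 0.6682 = 0.6563 nats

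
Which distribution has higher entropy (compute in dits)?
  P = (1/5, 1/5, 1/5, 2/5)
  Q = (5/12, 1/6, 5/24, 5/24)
P

Computing entropies in dits:
H(P) = 0.5786
H(Q) = 0.5720

Distribution P has higher entropy.

Intuition: The distribution closer to uniform (more spread out) has higher entropy.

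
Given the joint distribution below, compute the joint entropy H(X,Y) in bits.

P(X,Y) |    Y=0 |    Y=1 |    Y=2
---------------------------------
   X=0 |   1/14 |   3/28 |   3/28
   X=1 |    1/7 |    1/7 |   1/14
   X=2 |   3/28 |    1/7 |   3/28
3.1281 bits

Joint entropy is H(X,Y) = -Σ_{x,y} p(x,y) log p(x,y).

Summing over all non-zero entries:
H(X,Y) = -[1/14·log_2(1/14) + 3/28·log_2(3/28) + 3/28·log_2(3/28) + 1/7·log_2(1/7) + 1/7·log_2(1/7) + 1/14·log_2(1/14) + 3/28·log_2(3/28) + 1/7·log_2(1/7) + 3/28·log_2(3/28)]
H(X,Y) = 3.1281 bits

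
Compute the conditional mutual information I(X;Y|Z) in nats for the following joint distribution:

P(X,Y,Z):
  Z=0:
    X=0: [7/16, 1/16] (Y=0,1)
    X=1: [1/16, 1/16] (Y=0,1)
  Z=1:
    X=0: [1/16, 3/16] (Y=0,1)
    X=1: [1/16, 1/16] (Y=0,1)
0.0492 nats

Conditional mutual information: I(X;Y|Z) = H(X|Z) + H(Y|Z) - H(X,Y|Z)

H(Z) = 0.6616
H(X,Z) = 1.2130 → H(X|Z) = 0.5514
H(Y,Z) = 1.2130 → H(Y|Z) = 0.5514
H(X,Y,Z) = 1.7153 → H(X,Y|Z) = 1.0537

I(X;Y|Z) = 0.5514 + 0.5514 - 1.0537 = 0.0492 nats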